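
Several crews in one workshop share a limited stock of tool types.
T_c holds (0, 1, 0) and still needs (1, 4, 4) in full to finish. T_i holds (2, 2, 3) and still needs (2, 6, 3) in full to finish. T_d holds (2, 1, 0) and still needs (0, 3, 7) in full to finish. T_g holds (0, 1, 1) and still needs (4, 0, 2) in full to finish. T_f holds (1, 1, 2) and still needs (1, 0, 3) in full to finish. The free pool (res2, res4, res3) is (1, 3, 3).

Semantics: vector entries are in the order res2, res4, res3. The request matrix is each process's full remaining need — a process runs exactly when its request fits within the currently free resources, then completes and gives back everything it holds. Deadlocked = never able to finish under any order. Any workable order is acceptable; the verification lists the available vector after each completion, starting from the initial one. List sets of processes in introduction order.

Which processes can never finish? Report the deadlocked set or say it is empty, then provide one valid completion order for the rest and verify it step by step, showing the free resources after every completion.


Deadlocked: T_i, T_d and T_g.
Key observation: after T_f, T_c the pool peaks at (2, 5, 5), and each blocked process is short somewhere: T_i on res4; T_d on res3; T_g on res2.
A valid finishing order for the others: T_f, T_c. Verifying each step:
  pool = (1, 3, 3)
  T_f needs (1, 0, 3) <= (1, 3, 3) -> finishes; pool += (1, 1, 2) = (2, 4, 5)
  T_c needs (1, 4, 4) <= (2, 4, 5) -> finishes; pool += (0, 1, 0) = (2, 5, 5)
The stuck group stays short no matter what:
  blocked: T_i wants (2, 6, 3), pool (2, 5, 5) — not enough res4
  blocked: T_d wants (0, 3, 7), pool (2, 5, 5) — not enough res3
  blocked: T_g wants (4, 0, 2), pool (2, 5, 5) — not enough res2


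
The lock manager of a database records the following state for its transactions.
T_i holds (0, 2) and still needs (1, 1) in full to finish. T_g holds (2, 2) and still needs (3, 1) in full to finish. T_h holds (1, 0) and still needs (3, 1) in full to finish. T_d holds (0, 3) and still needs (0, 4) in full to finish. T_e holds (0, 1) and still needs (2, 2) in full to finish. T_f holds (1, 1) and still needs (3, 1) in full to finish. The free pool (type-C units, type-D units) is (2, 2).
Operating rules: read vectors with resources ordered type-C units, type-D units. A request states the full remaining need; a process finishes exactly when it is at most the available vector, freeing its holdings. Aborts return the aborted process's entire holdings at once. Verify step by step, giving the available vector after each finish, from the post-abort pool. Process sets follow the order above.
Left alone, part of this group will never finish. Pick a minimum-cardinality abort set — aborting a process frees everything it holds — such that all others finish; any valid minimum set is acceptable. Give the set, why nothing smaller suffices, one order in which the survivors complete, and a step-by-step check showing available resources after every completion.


The answer: abort T_g.
Key observation: T_h was stuck for good until T_g gave back (2, 2); in the order shown it finishes at step 2.
Minimality: the empty abort set fails — the state is deadlocked as it stands.
One survivor order: T_e, T_h, T_d, T_i, T_f. Verifying each step (post-abort pool first):
  pool = (4, 4)
  run T_e (needs (2, 2), free (4, 4)); after release of (0, 1) the pool is (4, 5)
  run T_h (needs (3, 1), free (4, 5)); after release of (1, 0) the pool is (5, 5)
  run T_d (needs (0, 4), free (5, 5)); after release of (0, 3) the pool is (5, 8)
  run T_i (needs (1, 1), free (5, 8)); after release of (0, 2) the pool is (5, 10)
  run T_f (needs (3, 1), free (5, 10)); after release of (1, 1) the pool is (6, 11)


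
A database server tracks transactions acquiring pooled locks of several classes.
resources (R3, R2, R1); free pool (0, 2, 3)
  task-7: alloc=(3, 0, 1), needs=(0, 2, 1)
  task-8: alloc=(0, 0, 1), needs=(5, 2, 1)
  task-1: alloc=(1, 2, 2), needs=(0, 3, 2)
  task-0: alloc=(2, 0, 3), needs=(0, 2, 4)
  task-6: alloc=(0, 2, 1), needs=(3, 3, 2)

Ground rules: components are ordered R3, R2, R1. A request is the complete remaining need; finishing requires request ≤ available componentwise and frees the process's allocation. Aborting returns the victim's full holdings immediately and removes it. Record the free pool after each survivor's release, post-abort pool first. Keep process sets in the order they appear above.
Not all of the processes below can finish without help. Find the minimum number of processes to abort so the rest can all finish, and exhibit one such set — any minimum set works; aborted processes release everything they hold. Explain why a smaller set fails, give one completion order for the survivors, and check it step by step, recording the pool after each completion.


Minimum abort set: task-1.
Key observation: no ordering could ever have run task-6 before the abort of task-1; with (1, 2, 2) back in the pool it fits at step 4.
Minimality: the empty abort set fails — the state is deadlocked as it stands.
The survivors complete as task-0, task-7, task-8, task-6. Check, step by step (starting from the post-abort pool):
  pool = (1, 4, 5)
  run task-0 (needs (0, 2, 4), free (1, 4, 5)); after release of (2, 0, 3) the pool is (3, 4, 8)
  run task-7 (needs (0, 2, 1), free (3, 4, 8)); after release of (3, 0, 1) the pool is (6, 4, 9)
  run task-8 (needs (5, 2, 1), free (6, 4, 9)); after release of (0, 0, 1) the pool is (6, 4, 10)
  run task-6 (needs (3, 3, 2), free (6, 4, 10)); after release of (0, 2, 1) the pool is (6, 6, 11)


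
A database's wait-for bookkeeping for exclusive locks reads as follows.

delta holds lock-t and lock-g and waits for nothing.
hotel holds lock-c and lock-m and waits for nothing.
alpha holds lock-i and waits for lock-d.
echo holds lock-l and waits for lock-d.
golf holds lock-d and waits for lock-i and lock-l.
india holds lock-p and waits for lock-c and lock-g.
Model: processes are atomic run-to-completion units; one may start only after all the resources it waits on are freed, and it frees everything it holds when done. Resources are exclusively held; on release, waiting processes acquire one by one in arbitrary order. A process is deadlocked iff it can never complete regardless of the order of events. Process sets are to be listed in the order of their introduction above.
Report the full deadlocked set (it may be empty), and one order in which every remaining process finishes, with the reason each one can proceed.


The deadlocked set is alpha, echo and golf.
Key observation: the waits loop around alpha -> golf -> alpha with no way out; echo is caught in further circular waits.
The rest can finish in the order delta, hotel, india.
Walking it through:
  delta: no waits; runs immediately, freeing lock-t and lock-g
  hotel: no waits; runs immediately, freeing lock-c and lock-m
  run india (all its waits — lock-c and lock-g — are resolved); releases lock-p


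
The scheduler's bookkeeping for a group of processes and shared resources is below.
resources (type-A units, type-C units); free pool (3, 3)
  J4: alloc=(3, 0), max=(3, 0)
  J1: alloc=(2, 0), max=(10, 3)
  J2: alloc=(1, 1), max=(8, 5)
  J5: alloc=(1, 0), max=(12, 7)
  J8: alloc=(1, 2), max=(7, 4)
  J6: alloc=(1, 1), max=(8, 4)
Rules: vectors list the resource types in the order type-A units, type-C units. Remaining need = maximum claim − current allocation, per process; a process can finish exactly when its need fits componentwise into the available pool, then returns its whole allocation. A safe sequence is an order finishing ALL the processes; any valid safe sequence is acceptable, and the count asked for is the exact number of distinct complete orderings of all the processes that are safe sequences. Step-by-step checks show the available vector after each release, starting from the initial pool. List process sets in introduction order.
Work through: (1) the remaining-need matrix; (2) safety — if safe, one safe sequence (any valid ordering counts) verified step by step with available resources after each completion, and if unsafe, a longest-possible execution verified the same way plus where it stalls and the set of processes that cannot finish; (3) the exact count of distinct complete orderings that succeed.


(1) Remaining need (order type-A units, type-C units):
  J4: (0, 0)
  J1: (8, 3)
  J2: (7, 4)
  J5: (11, 7)
  J8: (6, 2)
  J6: (7, 3)
(2) SAFE — a valid safe sequence is J4, J8, J6, J2, J1, J5.
Key observation: J8 is the earliest step where a requested resource binds exactly: need (6, 2), pool (6, 3) at its turn.
Check, step by step:
  pool = (3, 3)
  run J4 (needs (0, 0), free (3, 3)); after release of (3, 0) the pool is (6, 3)
  run J8 (needs (6, 2), free (6, 3)); after release of (1, 2) the pool is (7, 5)
  run J6 (needs (7, 3), free (7, 5)); after release of (1, 1) the pool is (8, 6)
  run J2 (needs (7, 4), free (8, 6)); after release of (1, 1) the pool is (9, 7)
  run J1 (needs (8, 3), free (9, 7)); after release of (2, 0) the pool is (11, 7)
  run J5 (needs (11, 7), free (11, 7)); after release of (1, 0) the pool is (12, 7)
(3) Precisely 4 of the possible complete orderings are safe sequences.


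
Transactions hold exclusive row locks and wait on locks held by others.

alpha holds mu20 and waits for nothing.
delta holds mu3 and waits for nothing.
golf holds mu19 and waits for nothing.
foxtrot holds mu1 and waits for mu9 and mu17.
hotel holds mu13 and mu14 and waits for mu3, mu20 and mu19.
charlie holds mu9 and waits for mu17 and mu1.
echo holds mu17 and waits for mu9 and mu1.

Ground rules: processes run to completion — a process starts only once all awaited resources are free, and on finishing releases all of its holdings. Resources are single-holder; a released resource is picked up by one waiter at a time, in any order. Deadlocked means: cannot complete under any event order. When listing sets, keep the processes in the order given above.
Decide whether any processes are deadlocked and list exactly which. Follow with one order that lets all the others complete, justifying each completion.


The deadlocked set is foxtrot, charlie and echo.
Key observation: the wait chain closes on itself along foxtrot -> charlie -> foxtrot; echo is caught in further circular waits.
One completion order for the rest: delta, golf, alpha, hotel.
Step-by-step check:
  delta waits on nothing -> runs at once and releases mu3
  golf waits on nothing -> runs at once and releases mu19
  alpha waits on nothing -> runs at once and releases mu20
  run hotel (all its waits — mu3, mu20 and mu19 — are resolved); releases mu13 and mu14


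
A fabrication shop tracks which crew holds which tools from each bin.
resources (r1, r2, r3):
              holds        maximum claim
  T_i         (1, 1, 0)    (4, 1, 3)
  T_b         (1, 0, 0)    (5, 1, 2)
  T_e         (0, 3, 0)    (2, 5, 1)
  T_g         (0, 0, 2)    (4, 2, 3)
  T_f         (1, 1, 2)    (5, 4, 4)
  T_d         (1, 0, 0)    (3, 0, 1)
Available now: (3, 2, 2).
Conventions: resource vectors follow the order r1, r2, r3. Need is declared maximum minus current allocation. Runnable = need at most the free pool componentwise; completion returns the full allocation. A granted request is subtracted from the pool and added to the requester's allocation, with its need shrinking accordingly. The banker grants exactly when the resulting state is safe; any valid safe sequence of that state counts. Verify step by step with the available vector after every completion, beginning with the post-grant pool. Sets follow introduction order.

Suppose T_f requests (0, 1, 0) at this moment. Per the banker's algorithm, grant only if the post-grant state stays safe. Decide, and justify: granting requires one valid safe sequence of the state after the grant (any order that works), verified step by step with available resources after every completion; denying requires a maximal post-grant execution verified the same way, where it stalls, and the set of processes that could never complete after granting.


DENY: after the grant no complete ordering would exist.
Key observation: after T_d, T_b the pool peaks at (5, 1, 2), and each blocked process is short somewhere: T_i on r3; T_e on r2; T_g on r2; T_f on r2.
On the post-grant state, T_d, T_b is a maximal run — nothing extends it. Check, step by step:
  pool = (3, 1, 2)
  T_d: need (2, 0, 1) fits (3, 1, 2); releases (1, 0, 0), pool now (4, 1, 2)
  T_b: need (4, 1, 2) fits (4, 1, 2); releases (1, 0, 0), pool now (5, 1, 2)
  T_i cannot run: need (3, 0, 3) vs free (5, 1, 2) (insufficient r3)
  T_e cannot run: need (2, 2, 1) vs free (5, 1, 2) (insufficient r2)
  T_g cannot run: need (4, 2, 1) vs free (5, 1, 2) (insufficient r2)
  T_f cannot run: need (4, 2, 2) vs free (5, 1, 2) (insufficient r2)
Had the request been granted, T_i, T_e, T_g and T_f could never finish.


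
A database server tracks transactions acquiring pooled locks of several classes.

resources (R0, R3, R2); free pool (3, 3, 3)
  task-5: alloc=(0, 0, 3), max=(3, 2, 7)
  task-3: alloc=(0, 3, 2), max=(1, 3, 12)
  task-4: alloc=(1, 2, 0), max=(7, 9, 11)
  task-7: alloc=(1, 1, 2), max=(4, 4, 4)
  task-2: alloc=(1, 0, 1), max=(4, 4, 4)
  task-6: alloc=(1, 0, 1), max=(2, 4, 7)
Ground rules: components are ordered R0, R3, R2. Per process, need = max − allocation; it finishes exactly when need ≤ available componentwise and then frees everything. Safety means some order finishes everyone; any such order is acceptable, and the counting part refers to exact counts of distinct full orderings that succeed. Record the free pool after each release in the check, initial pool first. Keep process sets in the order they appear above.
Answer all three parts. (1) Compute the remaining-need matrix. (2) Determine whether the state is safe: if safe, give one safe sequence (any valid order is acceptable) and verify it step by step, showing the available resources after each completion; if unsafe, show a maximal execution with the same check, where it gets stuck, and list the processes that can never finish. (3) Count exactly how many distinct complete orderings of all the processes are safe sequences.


(1) Outstanding need per process (order R0, R3, R2):
  task-5: (3, 2, 4)
  task-3: (1, 0, 10)
  task-4: (6, 7, 11)
  task-7: (3, 3, 2)
  task-2: (3, 4, 3)
  task-6: (1, 4, 6)
(2) SAFE — a valid safe sequence is task-7, task-5, task-6, task-2, task-3, task-4.
Key observation: task-7 marks the first exact bind of the order: its need (3, 3, 2) fits the free (3, 3, 3) with zero slack on a requested resource.
Walking it through:
  pool = (3, 3, 3)
  task-7: need (3, 3, 2) fits (3, 3, 3); releases (1, 1, 2), pool now (4, 4, 5)
  task-5: need (3, 2, 4) fits (4, 4, 5); releases (0, 0, 3), pool now (4, 4, 8)
  task-6: need (1, 4, 6) fits (4, 4, 8); releases (1, 0, 1), pool now (5, 4, 9)
  task-2: need (3, 4, 3) fits (5, 4, 9); releases (1, 0, 1), pool now (6, 4, 10)
  task-3: need (1, 0, 10) fits (6, 4, 10); releases (0, 3, 2), pool now (6, 7, 12)
  task-4: need (6, 7, 11) fits (6, 7, 12); releases (1, 2, 0), pool now (7, 9, 12)
(3) The exact count: 4 of the possible complete orderings are safe sequences.


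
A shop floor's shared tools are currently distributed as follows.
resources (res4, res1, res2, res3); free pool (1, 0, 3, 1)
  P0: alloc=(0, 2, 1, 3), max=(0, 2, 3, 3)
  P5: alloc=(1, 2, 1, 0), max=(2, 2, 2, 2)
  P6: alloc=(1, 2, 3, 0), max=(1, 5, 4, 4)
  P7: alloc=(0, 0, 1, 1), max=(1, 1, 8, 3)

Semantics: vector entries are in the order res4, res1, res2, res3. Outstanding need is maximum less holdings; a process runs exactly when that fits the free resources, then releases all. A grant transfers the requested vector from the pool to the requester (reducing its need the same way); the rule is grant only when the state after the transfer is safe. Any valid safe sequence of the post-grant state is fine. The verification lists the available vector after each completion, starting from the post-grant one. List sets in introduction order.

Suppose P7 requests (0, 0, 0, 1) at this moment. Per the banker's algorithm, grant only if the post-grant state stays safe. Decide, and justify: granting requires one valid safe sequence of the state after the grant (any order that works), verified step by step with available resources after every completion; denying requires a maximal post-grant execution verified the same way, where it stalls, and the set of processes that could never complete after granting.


DENY. Granting would leave the state unsafe.
Key observation: after P0, P5 the pool peaks at (2, 4, 5, 3), and each blocked process is short somewhere: P6 on res3; P7 on res2.
On the post-grant state, P0, P5 is a maximal run — nothing extends it. Check, step by step:
  pool = (1, 0, 3, 0)
  P0 needs (0, 0, 2, 0) <= (1, 0, 3, 0) -> finishes; pool += (0, 2, 1, 3) = (1, 2, 4, 3)
  P5 needs (1, 0, 1, 2) <= (1, 2, 4, 3) -> finishes; pool += (1, 2, 1, 0) = (2, 4, 5, 3)
  P6 still needs (0, 3, 1, 4) but only (2, 4, 5, 3) is free — short on res3
  P7 still needs (1, 1, 7, 1) but only (2, 4, 5, 3) is free — short on res2
Processes that could never finish after the grant: P6 and P7.


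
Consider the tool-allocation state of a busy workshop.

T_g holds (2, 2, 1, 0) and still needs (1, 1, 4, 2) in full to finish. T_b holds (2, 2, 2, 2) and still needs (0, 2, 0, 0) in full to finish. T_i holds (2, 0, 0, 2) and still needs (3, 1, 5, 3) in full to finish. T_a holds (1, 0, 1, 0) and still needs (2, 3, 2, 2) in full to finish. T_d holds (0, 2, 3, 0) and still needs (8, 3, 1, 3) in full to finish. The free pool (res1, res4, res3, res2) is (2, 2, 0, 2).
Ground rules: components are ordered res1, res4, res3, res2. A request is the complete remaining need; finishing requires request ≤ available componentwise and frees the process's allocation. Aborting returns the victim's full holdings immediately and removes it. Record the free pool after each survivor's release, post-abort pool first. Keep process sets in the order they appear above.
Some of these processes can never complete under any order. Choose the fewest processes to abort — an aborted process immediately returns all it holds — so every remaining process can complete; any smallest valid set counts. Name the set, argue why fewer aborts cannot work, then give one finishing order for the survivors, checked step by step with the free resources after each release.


The answer: abort T_d.
Key observation: T_i could never have finished before the abort; with (0, 2, 3, 0) returned by T_d, it fits at step 2.
No smaller set exists: with zero aborts the deadlock remains.
The survivors complete as T_b, T_i, T_a, T_g. Check, step by step (starting from the post-abort pool):
  pool = (2, 4, 3, 2)
  T_b: need (0, 2, 0, 0) fits (2, 4, 3, 2); releases (2, 2, 2, 2), pool now (4, 6, 5, 4)
  T_i: need (3, 1, 5, 3) fits (4, 6, 5, 4); releases (2, 0, 0, 2), pool now (6, 6, 5, 6)
  T_a: need (2, 3, 2, 2) fits (6, 6, 5, 6); releases (1, 0, 1, 0), pool now (7, 6, 6, 6)
  T_g: need (1, 1, 4, 2) fits (7, 6, 6, 6); releases (2, 2, 1, 0), pool now (9, 8, 7, 6)


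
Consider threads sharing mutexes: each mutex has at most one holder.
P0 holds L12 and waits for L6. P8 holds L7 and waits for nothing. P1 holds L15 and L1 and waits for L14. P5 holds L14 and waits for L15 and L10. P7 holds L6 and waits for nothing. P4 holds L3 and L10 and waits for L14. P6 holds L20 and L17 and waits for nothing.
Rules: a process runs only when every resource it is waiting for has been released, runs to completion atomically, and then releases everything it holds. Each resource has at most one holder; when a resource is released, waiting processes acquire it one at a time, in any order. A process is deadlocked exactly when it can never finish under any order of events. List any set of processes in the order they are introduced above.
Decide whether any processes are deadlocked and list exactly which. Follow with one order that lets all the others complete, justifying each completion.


The deadlocked set is P1, P5 and P4.
Key observation: the wait chain closes on itself along P1 -> P5 -> P1; P4 is caught in further circular waits.
A valid finishing order for the others: P6, P8, P7, P0.
Check, step by step:
  run P6 (it waits on nothing); releases L20 and L17
  run P8 (it waits on nothing); releases L7
  run P7 (it waits on nothing); releases L6
  P0: everything it awaited (L6) is free; runs, freeing L12


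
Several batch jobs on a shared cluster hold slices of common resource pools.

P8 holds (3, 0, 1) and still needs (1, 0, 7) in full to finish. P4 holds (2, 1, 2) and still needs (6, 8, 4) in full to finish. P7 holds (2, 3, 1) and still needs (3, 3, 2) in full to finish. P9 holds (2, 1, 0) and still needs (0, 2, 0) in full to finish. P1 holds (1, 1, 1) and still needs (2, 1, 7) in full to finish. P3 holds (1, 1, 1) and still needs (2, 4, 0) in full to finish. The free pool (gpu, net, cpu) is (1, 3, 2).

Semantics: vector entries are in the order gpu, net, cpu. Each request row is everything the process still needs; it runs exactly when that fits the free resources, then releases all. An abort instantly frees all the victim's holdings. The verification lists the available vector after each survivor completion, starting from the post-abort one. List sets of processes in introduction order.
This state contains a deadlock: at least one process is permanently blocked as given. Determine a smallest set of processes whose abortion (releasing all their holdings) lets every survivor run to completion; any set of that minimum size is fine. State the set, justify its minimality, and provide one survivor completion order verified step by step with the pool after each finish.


The answer: abort P8.
Key observation: before aborting P8, P1 was permanently blocked — no order could ever run it; afterwards it completes at step 5.
Why nothing smaller works: aborting no one leaves the state deadlocked as given.
The survivors complete as P9, P3, P7, P4, P1. Step-by-step check (starting from the post-abort pool):
  pool = (4, 3, 3)
  run P9 (needs (0, 2, 0), free (4, 3, 3)); after release of (2, 1, 0) the pool is (6, 4, 3)
  run P3 (needs (2, 4, 0), free (6, 4, 3)); after release of (1, 1, 1) the pool is (7, 5, 4)
  run P7 (needs (3, 3, 2), free (7, 5, 4)); after release of (2, 3, 1) the pool is (9, 8, 5)
  run P4 (needs (6, 8, 4), free (9, 8, 5)); after release of (2, 1, 2) the pool is (11, 9, 7)
  run P1 (needs (2, 1, 7), free (11, 9, 7)); after release of (1, 1, 1) the pool is (12, 10, 8)


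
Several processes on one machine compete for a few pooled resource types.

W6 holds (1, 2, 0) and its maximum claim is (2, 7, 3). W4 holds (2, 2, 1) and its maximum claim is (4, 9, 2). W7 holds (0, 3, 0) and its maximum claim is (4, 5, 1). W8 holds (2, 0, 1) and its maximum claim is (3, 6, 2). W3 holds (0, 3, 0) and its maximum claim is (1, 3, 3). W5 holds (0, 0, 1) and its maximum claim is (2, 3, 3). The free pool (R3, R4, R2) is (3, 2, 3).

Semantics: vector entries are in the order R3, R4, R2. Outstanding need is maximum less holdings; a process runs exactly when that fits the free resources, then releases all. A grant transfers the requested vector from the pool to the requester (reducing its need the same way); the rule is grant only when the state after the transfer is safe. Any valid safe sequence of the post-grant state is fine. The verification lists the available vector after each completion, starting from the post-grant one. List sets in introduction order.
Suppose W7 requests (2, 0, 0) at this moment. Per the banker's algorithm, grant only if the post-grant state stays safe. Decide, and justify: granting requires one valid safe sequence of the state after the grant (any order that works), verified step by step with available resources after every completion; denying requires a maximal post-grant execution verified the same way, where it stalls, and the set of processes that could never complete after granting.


GRANT: granting preserves safety; a valid post-grant sequence is W3, W6, W4, W5, W8, W7.
Key observation: granting shrinks the pool to (1, 2, 3), yet W3 still fits and the chain goes through.
Check on the post-grant state, step by step:
  pool = (1, 2, 3)
  W3: need (1, 0, 3) fits (1, 2, 3); releases (0, 3, 0), pool now (1, 5, 3)
  W6: need (1, 5, 3) fits (1, 5, 3); releases (1, 2, 0), pool now (2, 7, 3)
  W4: need (2, 7, 1) fits (2, 7, 3); releases (2, 2, 1), pool now (4, 9, 4)
  W5: need (2, 3, 2) fits (4, 9, 4); releases (0, 0, 1), pool now (4, 9, 5)
  W8: need (1, 6, 1) fits (4, 9, 5); releases (2, 0, 1), pool now (6, 9, 6)
  W7: need (2, 2, 1) fits (6, 9, 6); releases (2, 3, 0), pool now (8, 12, 6)


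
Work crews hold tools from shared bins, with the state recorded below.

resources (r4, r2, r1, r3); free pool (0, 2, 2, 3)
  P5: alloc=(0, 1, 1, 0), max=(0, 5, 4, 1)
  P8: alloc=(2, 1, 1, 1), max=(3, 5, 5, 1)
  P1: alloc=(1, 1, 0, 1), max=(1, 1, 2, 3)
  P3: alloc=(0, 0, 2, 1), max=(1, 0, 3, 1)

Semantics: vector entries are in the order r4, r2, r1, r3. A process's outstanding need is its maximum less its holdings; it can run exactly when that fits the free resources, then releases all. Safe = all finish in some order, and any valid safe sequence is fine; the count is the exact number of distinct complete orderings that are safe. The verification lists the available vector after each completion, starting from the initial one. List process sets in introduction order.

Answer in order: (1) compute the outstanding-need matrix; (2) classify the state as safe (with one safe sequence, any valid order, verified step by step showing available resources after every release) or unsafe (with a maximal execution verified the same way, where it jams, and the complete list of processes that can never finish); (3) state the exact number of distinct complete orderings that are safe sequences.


(1) Remaining need (order r4, r2, r1, r3):
  P5: (0, 4, 3, 1)
  P8: (1, 4, 4, 0)
  P1: (0, 0, 2, 2)
  P3: (1, 0, 1, 0)
(2) The state is UNSAFE.
Key observation: r2 is the bottleneck — with P1, P3 done the pool holds (1, 3, 4, 5), short of every remaining need.
The run P1, P3 cannot be extended any further. Step-by-step check:
  pool = (0, 2, 2, 3)
  P1: need (0, 0, 2, 2) fits (0, 2, 2, 3); releases (1, 1, 0, 1), pool now (1, 3, 2, 4)
  P3: need (1, 0, 1, 0) fits (1, 3, 2, 4); releases (0, 0, 2, 1), pool now (1, 3, 4, 5)
  blocked: P5 wants (0, 4, 3, 1), pool (1, 3, 4, 5) — not enough r2
  blocked: P8 wants (1, 4, 4, 0), pool (1, 3, 4, 5) — not enough r2
Processes that can never finish: P5 and P8.
(3) Exactly 0 of the possible complete orderings are safe sequences.


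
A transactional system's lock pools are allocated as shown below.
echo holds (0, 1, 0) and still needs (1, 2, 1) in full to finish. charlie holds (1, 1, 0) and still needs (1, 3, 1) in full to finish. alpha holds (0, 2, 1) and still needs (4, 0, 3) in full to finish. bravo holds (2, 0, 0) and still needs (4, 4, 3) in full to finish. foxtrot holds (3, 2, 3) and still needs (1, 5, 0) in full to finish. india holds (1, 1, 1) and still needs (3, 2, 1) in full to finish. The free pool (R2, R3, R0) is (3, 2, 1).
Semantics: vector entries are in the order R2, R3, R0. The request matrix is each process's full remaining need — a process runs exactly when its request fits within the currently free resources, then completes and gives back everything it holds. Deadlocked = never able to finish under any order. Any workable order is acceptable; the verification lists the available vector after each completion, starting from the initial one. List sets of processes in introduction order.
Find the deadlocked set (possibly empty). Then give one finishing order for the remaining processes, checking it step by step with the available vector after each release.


Nothing here is deadlocked.
Key observation: no deadlock: india fits now, and the freed resources carry the rest through.
The rest can finish in the order india, echo, charlie, foxtrot, alpha, bravo. Step-by-step check:
  pool = (3, 2, 1)
  india: need (3, 2, 1) fits (3, 2, 1); releases (1, 1, 1), pool now (4, 3, 2)
  echo: need (1, 2, 1) fits (4, 3, 2); releases (0, 1, 0), pool now (4, 4, 2)
  charlie: need (1, 3, 1) fits (4, 4, 2); releases (1, 1, 0), pool now (5, 5, 2)
  foxtrot: need (1, 5, 0) fits (5, 5, 2); releases (3, 2, 3), pool now (8, 7, 5)
  alpha: need (4, 0, 3) fits (8, 7, 5); releases (0, 2, 1), pool now (8, 9, 6)
  bravo: need (4, 4, 3) fits (8, 9, 6); releases (2, 0, 0), pool now (10, 9, 6)


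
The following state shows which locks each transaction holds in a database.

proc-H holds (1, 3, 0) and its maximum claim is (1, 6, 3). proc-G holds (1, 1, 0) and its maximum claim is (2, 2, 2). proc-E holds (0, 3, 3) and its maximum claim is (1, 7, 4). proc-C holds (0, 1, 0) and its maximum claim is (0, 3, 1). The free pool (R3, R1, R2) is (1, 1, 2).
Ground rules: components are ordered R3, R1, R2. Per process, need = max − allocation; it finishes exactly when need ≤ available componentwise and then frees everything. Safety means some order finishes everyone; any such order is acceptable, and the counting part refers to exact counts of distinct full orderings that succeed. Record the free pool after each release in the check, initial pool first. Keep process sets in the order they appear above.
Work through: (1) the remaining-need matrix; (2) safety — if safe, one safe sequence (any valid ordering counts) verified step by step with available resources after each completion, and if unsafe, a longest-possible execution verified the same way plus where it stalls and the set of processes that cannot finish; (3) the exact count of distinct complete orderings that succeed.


(1) Outstanding need per process (order R3, R1, R2):
  proc-H: (0, 3, 3)
  proc-G: (1, 1, 2)
  proc-E: (1, 4, 1)
  proc-C: (0, 2, 1)
(2) UNSAFE.
Key observation: after proc-G, proc-C the pool peaks at (2, 3, 2), and each blocked process is short somewhere: proc-H on R2; proc-E on R1.
A maximal execution: proc-G, proc-C — then nothing else fits. Verifying each step:
  pool = (1, 1, 2)
  proc-G needs (1, 1, 2) <= (1, 1, 2) -> finishes; pool += (1, 1, 0) = (2, 2, 2)
  proc-C needs (0, 2, 1) <= (2, 2, 2) -> finishes; pool += (0, 1, 0) = (2, 3, 2)
  proc-H still needs (0, 3, 3) but only (2, 3, 2) is free — short on R2
  proc-E still needs (1, 4, 1) but only (2, 3, 2) is free — short on R1
Processes that can never finish: proc-H and proc-E.
(3) Precisely 0 of the possible complete orderings are safe sequences.


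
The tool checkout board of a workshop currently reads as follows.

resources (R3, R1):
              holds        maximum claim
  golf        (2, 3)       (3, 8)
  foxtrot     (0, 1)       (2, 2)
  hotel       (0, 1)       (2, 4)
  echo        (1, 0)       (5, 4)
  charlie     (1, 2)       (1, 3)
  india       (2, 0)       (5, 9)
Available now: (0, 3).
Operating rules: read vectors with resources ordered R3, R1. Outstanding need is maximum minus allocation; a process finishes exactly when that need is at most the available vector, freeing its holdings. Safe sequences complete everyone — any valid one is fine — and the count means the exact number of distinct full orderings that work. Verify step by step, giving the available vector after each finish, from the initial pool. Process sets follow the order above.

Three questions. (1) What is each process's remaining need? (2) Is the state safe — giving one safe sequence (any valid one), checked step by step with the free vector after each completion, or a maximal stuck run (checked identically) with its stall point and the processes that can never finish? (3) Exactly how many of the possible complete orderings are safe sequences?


(1) Need matrix, components ordered R3, R1:
  golf: (1, 5)
  foxtrot: (2, 1)
  hotel: (2, 3)
  echo: (4, 4)
  charlie: (0, 1)
  india: (3, 9)
(2) SAFE — a valid safe sequence is charlie, golf, foxtrot, india, echo, hotel.
Key observation: golf is the earliest step where a requested resource binds exactly: need (1, 5), pool (1, 5) at its turn.
Check, step by step:
  pool = (0, 3)
  charlie: need (0, 1) fits (0, 3); releases (1, 2), pool now (1, 5)
  golf: need (1, 5) fits (1, 5); releases (2, 3), pool now (3, 8)
  foxtrot: need (2, 1) fits (3, 8); releases (0, 1), pool now (3, 9)
  india: need (3, 9) fits (3, 9); releases (2, 0), pool now (5, 9)
  echo: need (4, 4) fits (5, 9); releases (1, 0), pool now (6, 9)
  hotel: need (2, 3) fits (6, 9); releases (0, 1), pool now (6, 10)
(3) The exact count: 6 of the possible complete orderings are safe sequences.


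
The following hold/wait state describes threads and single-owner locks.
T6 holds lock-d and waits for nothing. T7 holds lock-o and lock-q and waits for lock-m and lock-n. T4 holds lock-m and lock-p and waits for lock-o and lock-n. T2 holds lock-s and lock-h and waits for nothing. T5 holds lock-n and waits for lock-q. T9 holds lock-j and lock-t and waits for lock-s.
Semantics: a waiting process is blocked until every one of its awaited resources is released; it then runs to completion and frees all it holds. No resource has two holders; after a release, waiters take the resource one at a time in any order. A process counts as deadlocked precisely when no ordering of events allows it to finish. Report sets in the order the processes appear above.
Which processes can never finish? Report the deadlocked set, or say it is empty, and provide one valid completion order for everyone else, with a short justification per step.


Deadlocked: T7, T4 and T5.
Key observation: the cycle T7 -> T4 -> T7 can never break — each member waits on the next; T5 is caught in further circular waits.
A valid finishing order for the others: T2, T9, T6.
Verifying each step:
  T2 waits on nothing -> runs at once and releases lock-s and lock-h
  T9: everything it awaited (lock-s) is free; runs, freeing lock-j and lock-t
  T6 waits on nothing -> runs at once and releases lock-d


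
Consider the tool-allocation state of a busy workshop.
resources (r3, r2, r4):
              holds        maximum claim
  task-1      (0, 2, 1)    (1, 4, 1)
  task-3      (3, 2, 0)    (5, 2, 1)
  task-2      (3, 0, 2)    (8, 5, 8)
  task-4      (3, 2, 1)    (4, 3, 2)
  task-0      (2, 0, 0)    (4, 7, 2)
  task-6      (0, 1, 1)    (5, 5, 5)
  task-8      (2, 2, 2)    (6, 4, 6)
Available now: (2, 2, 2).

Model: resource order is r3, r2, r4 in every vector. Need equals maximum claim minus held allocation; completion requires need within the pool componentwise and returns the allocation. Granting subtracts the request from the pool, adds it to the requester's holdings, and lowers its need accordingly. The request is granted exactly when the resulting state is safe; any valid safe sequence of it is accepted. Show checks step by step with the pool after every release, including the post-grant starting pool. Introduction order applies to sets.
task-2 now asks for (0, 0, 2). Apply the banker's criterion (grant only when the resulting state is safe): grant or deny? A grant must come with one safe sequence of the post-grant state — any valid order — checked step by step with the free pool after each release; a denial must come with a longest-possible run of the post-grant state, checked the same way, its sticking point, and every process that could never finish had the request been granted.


DENY. Granting would leave the state unsafe.
Key observation: task-1, task-3, task-4, task-0 can finish, but then (10, 8, 2) is all there is, and the blocked group's r4 demands exceed it.
Pretend the grant happened; the run task-1, task-3, task-4, task-0 goes as far as possible. Step-by-step check:
  pool = (2, 2, 0)
  run task-1 (needs (1, 2, 0), free (2, 2, 0)); after release of (0, 2, 1) the pool is (2, 4, 1)
  run task-3 (needs (2, 0, 1), free (2, 4, 1)); after release of (3, 2, 0) the pool is (5, 6, 1)
  run task-4 (needs (1, 1, 1), free (5, 6, 1)); after release of (3, 2, 1) the pool is (8, 8, 2)
  run task-0 (needs (2, 7, 2), free (8, 8, 2)); after release of (2, 0, 0) the pool is (10, 8, 2)
  blocked: task-2 wants (5, 5, 4), pool (10, 8, 2) — not enough r4
  blocked: task-6 wants (5, 4, 4), pool (10, 8, 2) — not enough r4
  blocked: task-8 wants (4, 2, 4), pool (10, 8, 2) — not enough r4
Had the request been granted, task-2, task-6 and task-8 could never finish.


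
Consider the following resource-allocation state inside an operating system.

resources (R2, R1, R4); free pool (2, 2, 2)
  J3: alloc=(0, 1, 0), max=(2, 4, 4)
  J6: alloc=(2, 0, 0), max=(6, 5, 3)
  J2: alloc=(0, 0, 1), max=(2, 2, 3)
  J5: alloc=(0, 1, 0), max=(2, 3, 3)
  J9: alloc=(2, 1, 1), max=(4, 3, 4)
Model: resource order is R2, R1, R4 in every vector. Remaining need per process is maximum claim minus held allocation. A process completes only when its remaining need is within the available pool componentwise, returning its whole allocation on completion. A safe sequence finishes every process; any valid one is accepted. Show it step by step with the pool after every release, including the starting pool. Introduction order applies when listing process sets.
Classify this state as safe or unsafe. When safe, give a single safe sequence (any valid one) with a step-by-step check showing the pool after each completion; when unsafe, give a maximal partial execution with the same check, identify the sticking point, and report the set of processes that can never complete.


SAFE, for example via the order J2, J9, J3, J5, J6.
Key observation: at J2 the run first touches a limit — (2, 2, 2) against (2, 2, 2), exact on a resource it actually requests.
Check, step by step:
  pool = (2, 2, 2)
  J2 needs (2, 2, 2) <= (2, 2, 2) -> finishes; pool += (0, 0, 1) = (2, 2, 3)
  J9 needs (2, 2, 3) <= (2, 2, 3) -> finishes; pool += (2, 1, 1) = (4, 3, 4)
  J3 needs (2, 3, 4) <= (4, 3, 4) -> finishes; pool += (0, 1, 0) = (4, 4, 4)
  J5 needs (2, 2, 3) <= (4, 4, 4) -> finishes; pool += (0, 1, 0) = (4, 5, 4)
  J6 needs (4, 5, 3) <= (4, 5, 4) -> finishes; pool += (2, 0, 0) = (6, 5, 4)


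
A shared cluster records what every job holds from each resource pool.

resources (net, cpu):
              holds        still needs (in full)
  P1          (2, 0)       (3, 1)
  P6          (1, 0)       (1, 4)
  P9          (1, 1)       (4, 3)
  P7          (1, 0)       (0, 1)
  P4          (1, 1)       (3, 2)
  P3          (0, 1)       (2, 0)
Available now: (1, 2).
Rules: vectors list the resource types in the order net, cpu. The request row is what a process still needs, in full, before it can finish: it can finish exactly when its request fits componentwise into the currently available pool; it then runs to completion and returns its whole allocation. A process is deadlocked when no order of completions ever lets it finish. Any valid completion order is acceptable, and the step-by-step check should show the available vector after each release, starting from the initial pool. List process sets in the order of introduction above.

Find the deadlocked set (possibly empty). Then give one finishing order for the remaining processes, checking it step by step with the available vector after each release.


Deadlocked: P1, P6, P9 and P4.
Key observation: after P7, P3 the pool peaks at (2, 3), and each blocked process is short somewhere: P1 on net; P6 on cpu; P9 on net; P4 on net.
One completion order for the rest: P7, P3. Verifying each step:
  pool = (1, 2)
  run P7 (needs (0, 1), free (1, 2)); after release of (1, 0) the pool is (2, 2)
  run P3 (needs (2, 0), free (2, 2)); after release of (0, 1) the pool is (2, 3)
The stuck group stays short no matter what:
  P1 cannot run: need (3, 1) vs free (2, 3) (insufficient net)
  P6 cannot run: need (1, 4) vs free (2, 3) (insufficient cpu)
  P9 cannot run: need (4, 3) vs free (2, 3) (insufficient net)
  P4 cannot run: need (3, 2) vs free (2, 3) (insufficient net)


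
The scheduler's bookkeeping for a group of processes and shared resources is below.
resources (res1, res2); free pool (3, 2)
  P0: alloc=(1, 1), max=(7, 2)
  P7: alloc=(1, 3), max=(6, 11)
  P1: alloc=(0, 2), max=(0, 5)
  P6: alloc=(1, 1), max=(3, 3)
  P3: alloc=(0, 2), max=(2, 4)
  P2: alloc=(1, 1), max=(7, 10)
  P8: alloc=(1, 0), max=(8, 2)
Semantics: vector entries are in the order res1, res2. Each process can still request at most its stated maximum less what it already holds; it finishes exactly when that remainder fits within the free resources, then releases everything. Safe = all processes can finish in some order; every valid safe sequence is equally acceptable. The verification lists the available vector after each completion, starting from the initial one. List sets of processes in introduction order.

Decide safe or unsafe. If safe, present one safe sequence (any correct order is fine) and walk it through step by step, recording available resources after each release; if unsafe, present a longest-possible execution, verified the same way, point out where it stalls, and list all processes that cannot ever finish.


UNSAFE.
Key observation: once P3, P6, P1 finish, the pool peaks at (4, 7) — and every remaining process still needs more res1 than that.
Going as far as possible: P3, P6, P1; after that, nothing fits. Verifying each step:
  pool = (3, 2)
  P3 needs (2, 2) <= (3, 2) -> finishes; pool += (0, 2) = (3, 4)
  P6 needs (2, 2) <= (3, 4) -> finishes; pool += (1, 1) = (4, 5)
  P1 needs (0, 3) <= (4, 5) -> finishes; pool += (0, 2) = (4, 7)
  P0 cannot run: need (6, 1) vs free (4, 7) (insufficient res1)
  P7 cannot run: need (5, 8) vs free (4, 7) (insufficient res1 and res2)
  P2 cannot run: need (6, 9) vs free (4, 7) (insufficient res1 and res2)
  P8 cannot run: need (7, 2) vs free (4, 7) (insufficient res1)
Never able to finish: P0, P7, P2 and P8.
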